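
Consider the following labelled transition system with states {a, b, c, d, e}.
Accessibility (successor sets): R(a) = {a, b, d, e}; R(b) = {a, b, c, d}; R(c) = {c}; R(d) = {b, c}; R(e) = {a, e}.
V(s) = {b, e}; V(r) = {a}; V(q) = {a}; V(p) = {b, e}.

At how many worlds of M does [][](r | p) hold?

0

Let φ = [][](r | p). Evaluate φ at each world:
  a (successors {a, b, d, e}): φ is false.
  b (successors {a, b, c, d}): φ is false.
  c (successors {c}): φ is false.
  d (successors {b, c}): φ is false.
  e (successors {a, e}): φ is false.
For instance, at b:
  At b: [][](r | p) requires [](r | p) at every successor {a, b, c, d}.
    [](r | p) fails at a, so [][](r | p) is false at b.
      At a: [](r | p) requires r | p at every successor {a, b, d, e}.
        r | p fails at d, so [](r | p) is false at a.
Satisfying worlds: none.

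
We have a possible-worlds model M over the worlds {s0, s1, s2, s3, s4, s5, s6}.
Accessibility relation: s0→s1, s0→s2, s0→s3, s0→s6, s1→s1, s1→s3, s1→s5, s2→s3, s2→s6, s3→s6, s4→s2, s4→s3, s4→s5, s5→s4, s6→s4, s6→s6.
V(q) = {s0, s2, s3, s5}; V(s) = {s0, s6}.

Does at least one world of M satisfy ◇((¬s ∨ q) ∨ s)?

Yes

Recall that ◇ψ holds at a world iff ψ holds at some accessible world.
Let φ = ◇((¬s ∨ q) ∨ s). Evaluate φ at each world:
  s0 (successors {s1, s2, s3, s6}): φ is true.
  s1 (successors {s1, s3, s5}): φ is true.
  s2 (successors {s3, s6}): φ is true.
  s3 (successors {s6}): φ is true.
  s4 (successors {s2, s3, s5}): φ is true.
  s5 (successors {s4}): φ is true.
  s6 (successors {s4, s6}): φ is true.
Detail at s0 (witness):
  At s0: ◇((¬s ∨ q) ∨ s) requires (¬s ∨ q) ∨ s at some successor in {s1, s2, s3, s6}.
    (¬s ∨ q) ∨ s holds at s1, so ◇((¬s ∨ q) ∨ s) is true at s0.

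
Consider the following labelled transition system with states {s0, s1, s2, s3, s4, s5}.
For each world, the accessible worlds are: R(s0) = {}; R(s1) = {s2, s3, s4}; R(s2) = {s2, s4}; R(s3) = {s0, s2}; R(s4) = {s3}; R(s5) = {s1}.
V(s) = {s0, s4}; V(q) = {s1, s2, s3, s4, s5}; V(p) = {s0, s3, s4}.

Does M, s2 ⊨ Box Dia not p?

Recall that Box ψ holds at a world iff ψ holds at every accessible world, and Dia ψ holds iff ψ holds at some accessible world.
At s2: Box Dia not p requires Dia not p at every successor {s2, s4}.
  Dia not p fails at s4, so Box Dia not p is false at s2.
    At s4: Dia not p requires not p at some successor in {s3}.
      At s3: not p is false.
    So Dia not p is false at s4.

No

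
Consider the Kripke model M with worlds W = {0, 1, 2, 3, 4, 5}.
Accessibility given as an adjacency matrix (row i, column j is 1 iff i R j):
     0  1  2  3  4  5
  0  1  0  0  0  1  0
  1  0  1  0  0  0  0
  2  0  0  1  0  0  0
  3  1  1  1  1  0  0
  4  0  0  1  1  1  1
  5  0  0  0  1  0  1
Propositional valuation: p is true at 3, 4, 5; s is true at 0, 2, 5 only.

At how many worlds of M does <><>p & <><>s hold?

4

Recall that <>ψ holds at a world iff ψ holds at some accessible world.
Let φ = <><>p & <><>s. Evaluate φ at each world:
  0 (successors {0, 4}): φ is true.
  1 (successors {1}): φ is false.
  2 (successors {2}): φ is false.
  3 (successors {0, 1, 2, 3}): φ is true.
  4 (successors {2, 3, 4, 5}): φ is true.
  5 (successors {3, 5}): φ is true.
For instance, at 3:
  At 3: <><>p is true, <><>s is true, so <><>p & <><>s is true.
    At 3: <><>p requires <>p at some successor in {0, 1, 2, 3}.
      <>p holds at 0, so <><>p is true at 3.
    At 3: <><>s requires <>s at some successor in {0, 1, 2, 3}.
      <>s holds at 0, so <><>s is true at 3.
Satisfying worlds: {0, 3, 4, 5}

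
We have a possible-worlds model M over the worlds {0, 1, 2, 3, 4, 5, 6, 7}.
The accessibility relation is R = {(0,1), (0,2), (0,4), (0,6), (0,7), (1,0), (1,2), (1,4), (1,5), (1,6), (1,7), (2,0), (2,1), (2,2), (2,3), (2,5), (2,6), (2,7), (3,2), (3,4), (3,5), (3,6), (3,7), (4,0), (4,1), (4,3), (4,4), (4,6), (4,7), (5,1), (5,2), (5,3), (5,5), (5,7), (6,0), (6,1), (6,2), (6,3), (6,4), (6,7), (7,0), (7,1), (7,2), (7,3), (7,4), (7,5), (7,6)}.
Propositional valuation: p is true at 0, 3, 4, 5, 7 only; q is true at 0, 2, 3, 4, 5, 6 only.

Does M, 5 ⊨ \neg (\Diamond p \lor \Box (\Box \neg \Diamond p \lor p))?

No

Recall that \Box ψ holds at a world iff ψ holds at every accessible world, and \Diamond ψ holds iff ψ holds at some accessible world.
At 5: \Diamond p \lor \Box (\Box \neg \Diamond p \lor p) is true, so \neg (\Diamond p \lor \Box (\Box \neg \Diamond p \lor p)) is false.
  At 5: \Diamond p is true, \Box (\Box \neg \Diamond p \lor p) is false, so \Diamond p \lor \Box (\Box \neg \Diamond p \lor p) is true.
    At 5: \Diamond p requires p at some successor in {1, 2, 3, 5, 7}.
      p holds at 3, so \Diamond p is true at 5.
    At 5: \Box (\Box \neg \Diamond p \lor p) requires \Box \neg \Diamond p \lor p at every successor {1, 2, 3, 5, 7}.
      \Box \neg \Diamond p \lor p fails at 1, so \Box (\Box \neg \Diamond p \lor p) is false at 5.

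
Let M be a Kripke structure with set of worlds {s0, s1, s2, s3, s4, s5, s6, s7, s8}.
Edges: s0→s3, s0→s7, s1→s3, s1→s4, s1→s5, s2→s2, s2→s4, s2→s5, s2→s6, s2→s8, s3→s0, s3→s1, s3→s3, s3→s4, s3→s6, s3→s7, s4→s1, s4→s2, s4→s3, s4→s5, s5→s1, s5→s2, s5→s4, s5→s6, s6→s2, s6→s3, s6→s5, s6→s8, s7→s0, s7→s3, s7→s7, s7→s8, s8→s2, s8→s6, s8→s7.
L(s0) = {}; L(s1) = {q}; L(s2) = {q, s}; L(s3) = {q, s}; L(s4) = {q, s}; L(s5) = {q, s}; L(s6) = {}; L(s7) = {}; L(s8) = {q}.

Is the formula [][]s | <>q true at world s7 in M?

Yes

At s7: [][]s is false, <>q is true, so [][]s | <>q is true.
  At s7: [][]s requires []s at every successor {s0, s3, s7, s8}.
    []s fails at s0, so [][]s is false at s7.
      At s0: []s requires s at every successor {s3, s7}.
        s fails at s7, so []s is false at s0.
  At s7: <>q requires q at some successor in {s0, s3, s7, s8}.
    q holds at s3, so <>q is true at s7.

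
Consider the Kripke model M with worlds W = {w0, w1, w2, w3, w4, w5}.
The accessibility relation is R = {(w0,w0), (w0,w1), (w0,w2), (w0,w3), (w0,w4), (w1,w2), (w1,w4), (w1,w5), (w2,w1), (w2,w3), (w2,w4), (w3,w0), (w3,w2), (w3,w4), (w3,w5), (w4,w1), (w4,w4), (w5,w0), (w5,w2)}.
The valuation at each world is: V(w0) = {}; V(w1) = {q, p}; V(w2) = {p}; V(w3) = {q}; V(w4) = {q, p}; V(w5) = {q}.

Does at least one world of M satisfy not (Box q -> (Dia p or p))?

Let φ = not (Box q -> (Dia p or p)). Evaluate φ at each world:
  w0 (successors {w0, w1, w2, w3, w4}): φ is false.
  w1 (successors {w2, w4, w5}): φ is false.
  w2 (successors {w1, w3, w4}): φ is false.
  w3 (successors {w0, w2, w4, w5}): φ is false.
  w4 (successors {w1, w4}): φ is false.
  w5 (successors {w0, w2}): φ is false.
For instance, at w3:
  At w3: Box q -> (Dia p or p) is true, so not (Box q -> (Dia p or p)) is false.
    At w3: Box q is false, Dia p or p is true, so Box q -> (Dia p or p) is true.
      At w3: Box q requires q at every successor {w0, w2, w4, w5}.
        q fails at w0, so Box q is false at w3.
      At w3: Dia p is true, p is false, so Dia p or p is true.

No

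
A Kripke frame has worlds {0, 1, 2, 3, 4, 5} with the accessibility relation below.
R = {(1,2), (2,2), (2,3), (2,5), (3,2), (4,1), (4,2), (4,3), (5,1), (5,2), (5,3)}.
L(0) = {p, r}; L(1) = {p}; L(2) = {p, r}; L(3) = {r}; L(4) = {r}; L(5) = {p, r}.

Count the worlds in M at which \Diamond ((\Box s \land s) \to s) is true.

Let φ = \Diamond ((\Box s \land s) \to s). Evaluate φ at each world:
  0 (successors ∅): φ is false.
  1 (successors {2}): φ is true.
  2 (successors {2, 3, 5}): φ is true.
  3 (successors {2}): φ is true.
  4 (successors {1, 2, 3}): φ is true.
  5 (successors {1, 2, 3}): φ is true.
For instance, at 4:
  At 4: \Diamond ((\Box s \land s) \to s) requires (\Box s \land s) \to s at some successor in {1, 2, 3}.
    (\Box s \land s) \to s holds at 1, so \Diamond ((\Box s \land s) \to s) is true at 4.
      At 1: \Box s \land s is false, s is false, so (\Box s \land s) \to s is true.
Satisfying worlds: {1, 2, 3, 4, 5}

5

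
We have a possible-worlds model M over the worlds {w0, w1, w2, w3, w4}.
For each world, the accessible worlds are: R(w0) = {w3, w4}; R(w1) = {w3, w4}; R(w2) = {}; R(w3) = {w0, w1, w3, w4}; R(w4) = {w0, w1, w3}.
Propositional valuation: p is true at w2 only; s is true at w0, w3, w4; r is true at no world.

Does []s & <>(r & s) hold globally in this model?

No

Let φ = []s & <>(r & s). Evaluate φ at each world:
  w0 (successors {w3, w4}): φ is false.
  w1 (successors {w3, w4}): φ is false.
  w2 (successors ∅): φ is false.
  w3 (successors {w0, w1, w3, w4}): φ is false.
  w4 (successors {w0, w1, w3}): φ is false.
Detail at w0 (counterexample):
  At w0: []s is true, <>(r & s) is false, so []s & <>(r & s) is false.
    At w0: []s requires s at every successor {w3, w4}.
      At w3: s is true.
      At w4: s is true.
    So []s is true at w0.
    At w0: <>(r & s) requires r & s at some successor in {w3, w4}.
      At w3: r & s is false.
      At w4: r & s is false.
    So <>(r & s) is false at w0.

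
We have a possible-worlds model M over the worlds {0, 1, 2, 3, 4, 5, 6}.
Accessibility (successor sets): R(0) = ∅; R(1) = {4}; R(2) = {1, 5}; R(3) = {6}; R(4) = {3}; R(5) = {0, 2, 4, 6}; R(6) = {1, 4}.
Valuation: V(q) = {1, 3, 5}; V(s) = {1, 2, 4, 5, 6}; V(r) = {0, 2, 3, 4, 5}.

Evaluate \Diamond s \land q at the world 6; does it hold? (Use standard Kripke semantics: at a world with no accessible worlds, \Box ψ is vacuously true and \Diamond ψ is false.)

At 6: \Diamond s is true, q is false, so \Diamond s \land q is false.
  At 6: \Diamond s requires s at some successor in {1, 4}.
    s holds at 1, so \Diamond s is true at 6.

No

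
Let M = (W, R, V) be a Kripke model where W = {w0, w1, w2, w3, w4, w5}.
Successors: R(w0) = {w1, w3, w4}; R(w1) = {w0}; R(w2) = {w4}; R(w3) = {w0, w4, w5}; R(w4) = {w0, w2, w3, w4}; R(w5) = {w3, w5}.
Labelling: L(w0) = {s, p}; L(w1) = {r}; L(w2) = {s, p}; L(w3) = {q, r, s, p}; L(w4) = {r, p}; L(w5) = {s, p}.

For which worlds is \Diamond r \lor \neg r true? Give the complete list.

w0, w2, w3, w4, w5

Let φ = \Diamond r \lor \neg r. Evaluate φ at each world:
  w0 (successors {w1, w3, w4}): φ is true.
  w1 (successors {w0}): φ is false.
  w2 (successors {w4}): φ is true.
  w3 (successors {w0, w4, w5}): φ is true.
  w4 (successors {w0, w2, w3, w4}): φ is true.
  w5 (successors {w3, w5}): φ is true.
For instance, at w5:
  At w5: \Diamond r is true, \neg r is true, so \Diamond r \lor \neg r is true.
    At w5: \Diamond r requires r at some successor in {w3, w5}.
      r holds at w3, so \Diamond r is true at w5.
Satisfying worlds: {w0, w2, w3, w4, w5}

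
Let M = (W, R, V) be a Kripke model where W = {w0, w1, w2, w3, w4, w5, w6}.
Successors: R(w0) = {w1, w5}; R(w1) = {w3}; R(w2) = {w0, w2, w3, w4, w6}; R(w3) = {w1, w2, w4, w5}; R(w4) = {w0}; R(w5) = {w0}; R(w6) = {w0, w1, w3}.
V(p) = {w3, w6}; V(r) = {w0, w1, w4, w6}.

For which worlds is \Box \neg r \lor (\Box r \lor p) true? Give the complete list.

Let φ = \Box \neg r \lor (\Box r \lor p). Evaluate φ at each world:
  w0 (successors {w1, w5}): φ is false.
  w1 (successors {w3}): φ is true.
  w2 (successors {w0, w2, w3, w4, w6}): φ is false.
  w3 (successors {w1, w2, w4, w5}): φ is true.
  w4 (successors {w0}): φ is true.
  w5 (successors {w0}): φ is true.
  w6 (successors {w0, w1, w3}): φ is true.
For instance, at w1:
  At w1: \Box \neg r is true, \Box r \lor p is false, so \Box \neg r \lor (\Box r \lor p) is true.
    At w1: \Box \neg r requires \neg r at every successor {w3}.
      At w3: \neg r is true.
    So \Box \neg r is true at w1.
    At w1: \Box r is false, p is false, so \Box r \lor p is false.
      At w1: \Box r requires r at every successor {w3}.
        r fails at w3, so \Box r is false at w1.
Satisfying worlds: {w1, w3, w4, w5, w6}

w1, w3, w4, w5, w6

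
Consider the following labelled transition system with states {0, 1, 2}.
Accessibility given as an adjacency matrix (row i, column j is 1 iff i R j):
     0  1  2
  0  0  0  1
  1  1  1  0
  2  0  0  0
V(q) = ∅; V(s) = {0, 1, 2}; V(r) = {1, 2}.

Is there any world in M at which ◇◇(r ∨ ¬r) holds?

Let φ = ◇◇(r ∨ ¬r). Evaluate φ at each world:
  0 (successors {2}): φ is false.
  1 (successors {0, 1}): φ is true.
  2 (successors ∅): φ is false.
Detail at 1 (witness):
  At 1: ◇◇(r ∨ ¬r) requires ◇(r ∨ ¬r) at some successor in {0, 1}.
    ◇(r ∨ ¬r) holds at 0, so ◇◇(r ∨ ¬r) is true at 1.
      At 0: ◇(r ∨ ¬r) requires r ∨ ¬r at some successor in {2}.
        r ∨ ¬r holds at 2, so ◇(r ∨ ¬r) is true at 0.

Yes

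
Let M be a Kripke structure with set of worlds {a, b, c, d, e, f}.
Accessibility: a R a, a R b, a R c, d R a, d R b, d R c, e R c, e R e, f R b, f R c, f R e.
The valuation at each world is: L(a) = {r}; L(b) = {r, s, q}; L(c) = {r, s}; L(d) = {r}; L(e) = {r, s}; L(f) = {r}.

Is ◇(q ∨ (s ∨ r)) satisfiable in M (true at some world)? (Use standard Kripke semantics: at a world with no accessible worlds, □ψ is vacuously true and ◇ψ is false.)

Yes

Let φ = ◇(q ∨ (s ∨ r)). Evaluate φ at each world:
  a (successors {a, b, c}): φ is true.
  b (successors ∅): φ is false.
  c (successors ∅): φ is false.
  d (successors {a, b, c}): φ is true.
  e (successors {c, e}): φ is true.
  f (successors {b, c, e}): φ is true.
Detail at a (witness):
  At a: ◇(q ∨ (s ∨ r)) requires q ∨ (s ∨ r) at some successor in {a, b, c}.
    q ∨ (s ∨ r) holds at a, so ◇(q ∨ (s ∨ r)) is true at a.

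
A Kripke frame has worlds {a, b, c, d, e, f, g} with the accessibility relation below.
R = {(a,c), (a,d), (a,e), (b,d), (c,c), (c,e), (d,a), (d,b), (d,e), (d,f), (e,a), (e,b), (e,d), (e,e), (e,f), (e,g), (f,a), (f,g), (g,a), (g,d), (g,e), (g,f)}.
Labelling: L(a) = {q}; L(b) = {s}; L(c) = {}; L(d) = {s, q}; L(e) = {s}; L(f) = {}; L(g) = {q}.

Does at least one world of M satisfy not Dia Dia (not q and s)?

No

Let φ = not Dia Dia (not q and s). Evaluate φ at each world:
  a (successors {c, d, e}): φ is false.
  b (successors {d}): φ is false.
  c (successors {c, e}): φ is false.
  d (successors {a, b, e, f}): φ is false.
  e (successors {a, b, d, e, f, g}): φ is false.
  f (successors {a, g}): φ is false.
  g (successors {a, d, e, f}): φ is false.
For instance, at g:
  At g: Dia Dia (not q and s) is true, so not Dia Dia (not q and s) is false.
    At g: Dia Dia (not q and s) requires Dia (not q and s) at some successor in {a, d, e, f}.
      Dia (not q and s) holds at a, so Dia Dia (not q and s) is true at g.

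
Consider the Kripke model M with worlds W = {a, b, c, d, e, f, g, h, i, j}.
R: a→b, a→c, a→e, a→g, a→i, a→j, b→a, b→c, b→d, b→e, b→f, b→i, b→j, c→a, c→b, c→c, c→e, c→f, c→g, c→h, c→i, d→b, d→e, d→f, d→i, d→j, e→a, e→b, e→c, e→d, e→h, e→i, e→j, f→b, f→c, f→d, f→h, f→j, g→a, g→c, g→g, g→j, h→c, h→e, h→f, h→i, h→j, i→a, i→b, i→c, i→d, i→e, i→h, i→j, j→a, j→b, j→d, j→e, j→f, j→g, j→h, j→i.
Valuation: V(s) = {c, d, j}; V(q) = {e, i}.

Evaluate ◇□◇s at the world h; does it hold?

Recall that □ψ holds at a world iff ψ holds at every accessible world, and ◇ψ holds iff ψ holds at some accessible world.
At h: ◇□◇s requires □◇s at some successor in {c, e, f, i, j}.
  □◇s holds at c, so ◇□◇s is true at h.
    At c: □◇s requires ◇s at every successor {a, b, c, e, f, g, h, i}.
      At a: ◇s is true.
      At b: ◇s is true.
      At c: ◇s is true.
      At e: ◇s is true.
      At f: ◇s is true.
      At g: ◇s is true.
      At h: ◇s is true.
      At i: ◇s is true.
    So □◇s is true at c.

Yes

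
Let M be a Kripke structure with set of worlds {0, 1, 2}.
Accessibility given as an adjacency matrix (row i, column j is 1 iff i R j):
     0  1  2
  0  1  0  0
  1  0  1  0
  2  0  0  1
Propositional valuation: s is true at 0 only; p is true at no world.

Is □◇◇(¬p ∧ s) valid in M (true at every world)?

No

Recall that □ψ holds at a world iff ψ holds at every accessible world, and ◇ψ holds iff ψ holds at some accessible world.
Let φ = □◇◇(¬p ∧ s). Evaluate φ at each world:
  0 (successors {0}): φ is true.
  1 (successors {1}): φ is false.
  2 (successors {2}): φ is false.
Detail at 1 (counterexample):
  At 1: □◇◇(¬p ∧ s) requires ◇◇(¬p ∧ s) at every successor {1}.
    ◇◇(¬p ∧ s) fails at 1, so □◇◇(¬p ∧ s) is false at 1.
      At 1: ◇◇(¬p ∧ s) requires ◇(¬p ∧ s) at some successor in {1}.
        At 1: ◇(¬p ∧ s) is false.
      So ◇◇(¬p ∧ s) is false at 1.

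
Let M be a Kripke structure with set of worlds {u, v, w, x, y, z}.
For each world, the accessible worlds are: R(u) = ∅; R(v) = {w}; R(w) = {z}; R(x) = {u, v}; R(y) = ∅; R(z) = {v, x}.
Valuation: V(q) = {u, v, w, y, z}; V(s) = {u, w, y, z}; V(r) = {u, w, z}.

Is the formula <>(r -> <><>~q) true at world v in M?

Yes

At v: <>(r -> <><>~q) requires r -> <><>~q at some successor in {w}.
  r -> <><>~q holds at w, so <>(r -> <><>~q) is true at v.
    At w: r is true, <><>~q is true, so r -> <><>~q is true.
      At w: <><>~q requires <>~q at some successor in {z}.
        <>~q holds at z, so <><>~q is true at w.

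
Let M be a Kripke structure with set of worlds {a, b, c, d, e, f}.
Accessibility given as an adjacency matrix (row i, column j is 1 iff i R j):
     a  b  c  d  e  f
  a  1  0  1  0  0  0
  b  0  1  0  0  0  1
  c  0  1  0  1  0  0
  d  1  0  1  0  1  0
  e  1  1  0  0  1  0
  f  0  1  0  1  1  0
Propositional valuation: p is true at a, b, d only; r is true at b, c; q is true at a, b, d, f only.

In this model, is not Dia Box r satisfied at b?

Yes

Recall that Box ψ holds at a world iff ψ holds at every accessible world, and Dia ψ holds iff ψ holds at some accessible world.
At b: Dia Box r is false, so not Dia Box r is true.
  At b: Dia Box r requires Box r at some successor in {b, f}.
    At b: Box r is false.
    At f: Box r is false.
  So Dia Box r is false at b.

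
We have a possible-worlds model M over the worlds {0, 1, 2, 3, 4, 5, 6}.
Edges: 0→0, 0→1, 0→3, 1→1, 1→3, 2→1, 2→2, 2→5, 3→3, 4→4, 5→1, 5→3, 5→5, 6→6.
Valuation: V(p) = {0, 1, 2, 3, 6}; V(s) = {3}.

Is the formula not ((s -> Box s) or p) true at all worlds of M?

No

Let φ = not ((s -> Box s) or p). Evaluate φ at each world:
  0 (successors {0, 1, 3}): φ is false.
  1 (successors {1, 3}): φ is false.
  2 (successors {1, 2, 5}): φ is false.
  3 (successors {3}): φ is false.
  4 (successors {4}): φ is false.
  5 (successors {1, 3, 5}): φ is false.
  6 (successors {6}): φ is false.
Detail at 0 (counterexample):
  At 0: (s -> Box s) or p is true, so not ((s -> Box s) or p) is false.
    At 0: s -> Box s is true, p is true, so (s -> Box s) or p is true.
      At 0: s is false, Box s is false, so s -> Box s is true.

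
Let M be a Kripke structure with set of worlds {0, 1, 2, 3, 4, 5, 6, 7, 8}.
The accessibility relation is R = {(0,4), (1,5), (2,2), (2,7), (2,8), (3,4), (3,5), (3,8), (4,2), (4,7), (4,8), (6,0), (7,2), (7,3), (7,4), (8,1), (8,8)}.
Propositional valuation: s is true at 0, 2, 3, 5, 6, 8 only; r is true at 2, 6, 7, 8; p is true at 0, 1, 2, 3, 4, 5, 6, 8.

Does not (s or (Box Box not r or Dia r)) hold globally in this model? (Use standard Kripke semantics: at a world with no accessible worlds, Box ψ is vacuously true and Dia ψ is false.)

Recall that Box ψ holds at a world iff ψ holds at every accessible world, and Dia ψ holds iff ψ holds at some accessible world.
Let φ = not (s or (Box Box not r or Dia r)). Evaluate φ at each world:
  0 (successors {4}): φ is false.
  1 (successors {5}): φ is false.
  2 (successors {2, 7, 8}): φ is false.
  3 (successors {4, 5, 8}): φ is false.
  4 (successors {2, 7, 8}): φ is false.
  5 (successors ∅): φ is false.
  6 (successors {0}): φ is false.
  7 (successors {2, 3, 4}): φ is false.
  8 (successors {1, 8}): φ is false.
Detail at 0 (counterexample):
  At 0: s or (Box Box not r or Dia r) is true, so not (s or (Box Box not r or Dia r)) is false.
    At 0: s is true, Box Box not r or Dia r is false, so s or (Box Box not r or Dia r) is true.
      At 0: Box Box not r is false, Dia r is false, so Box Box not r or Dia r is false.

No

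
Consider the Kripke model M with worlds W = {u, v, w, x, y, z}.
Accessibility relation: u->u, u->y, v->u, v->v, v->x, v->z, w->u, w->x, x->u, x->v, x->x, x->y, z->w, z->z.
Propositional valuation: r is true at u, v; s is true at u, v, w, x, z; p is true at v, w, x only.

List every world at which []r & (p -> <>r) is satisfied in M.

Recall that []ψ holds at a world iff ψ holds at every accessible world, and <>ψ holds iff ψ holds at some accessible world.
Let φ = []r & (p -> <>r). Evaluate φ at each world:
  u (successors {u, y}): φ is false.
  v (successors {u, v, x, z}): φ is false.
  w (successors {u, x}): φ is false.
  x (successors {u, v, x, y}): φ is false.
  y (successors ∅): φ is true.
  z (successors {w, z}): φ is false.
For instance, at x:
  At x: []r is false, p -> <>r is true, so []r & (p -> <>r) is false.
    At x: []r requires r at every successor {u, v, x, y}.
      r fails at x, so []r is false at x.
    At x: p is true, <>r is true, so p -> <>r is true.
      At x: <>r requires r at some successor in {u, v, x, y}.
        r holds at u, so <>r is true at x.
Satisfying worlds: {y}

y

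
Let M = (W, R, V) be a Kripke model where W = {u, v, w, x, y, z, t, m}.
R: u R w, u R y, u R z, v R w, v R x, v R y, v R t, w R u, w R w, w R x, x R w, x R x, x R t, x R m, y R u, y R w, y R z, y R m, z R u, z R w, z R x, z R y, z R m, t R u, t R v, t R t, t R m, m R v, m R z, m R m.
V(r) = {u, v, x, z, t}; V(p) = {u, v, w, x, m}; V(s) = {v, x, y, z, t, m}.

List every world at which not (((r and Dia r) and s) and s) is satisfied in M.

u, w, y, m

Let φ = not (((r and Dia r) and s) and s). Evaluate φ at each world:
  u (successors {w, y, z}): φ is true.
  v (successors {w, x, y, t}): φ is false.
  w (successors {u, w, x}): φ is true.
  x (successors {w, x, t, m}): φ is false.
  y (successors {u, w, z, m}): φ is true.
  z (successors {u, w, x, y, m}): φ is false.
  t (successors {u, v, t, m}): φ is false.
  m (successors {v, z, m}): φ is true.
For instance, at x:
  At x: ((r and Dia r) and s) and s is true, so not (((r and Dia r) and s) and s) is false.
    At x: (r and Dia r) and s is true, s is true, so ((r and Dia r) and s) and s is true.
      At x: r and Dia r is true, s is true, so (r and Dia r) and s is true.
Satisfying worlds: {u, w, y, m}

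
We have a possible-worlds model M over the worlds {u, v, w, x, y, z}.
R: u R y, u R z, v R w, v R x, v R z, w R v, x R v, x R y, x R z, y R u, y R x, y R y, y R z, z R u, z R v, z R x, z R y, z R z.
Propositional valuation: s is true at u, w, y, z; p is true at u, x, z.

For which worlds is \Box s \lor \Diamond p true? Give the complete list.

Let φ = \Box s \lor \Diamond p. Evaluate φ at each world:
  u (successors {y, z}): φ is true.
  v (successors {w, x, z}): φ is true.
  w (successors {v}): φ is false.
  x (successors {v, y, z}): φ is true.
  y (successors {u, x, y, z}): φ is true.
  z (successors {u, v, x, y, z}): φ is true.
For instance, at u:
  At u: \Box s is true, \Diamond p is true, so \Box s \lor \Diamond p is true.
    At u: \Box s requires s at every successor {y, z}.
      At y: s is true.
      At z: s is true.
    So \Box s is true at u.
    At u: \Diamond p requires p at some successor in {y, z}.
      p holds at z, so \Diamond p is true at u.
Satisfying worlds: {u, v, x, y, z}

u, v, x, y, z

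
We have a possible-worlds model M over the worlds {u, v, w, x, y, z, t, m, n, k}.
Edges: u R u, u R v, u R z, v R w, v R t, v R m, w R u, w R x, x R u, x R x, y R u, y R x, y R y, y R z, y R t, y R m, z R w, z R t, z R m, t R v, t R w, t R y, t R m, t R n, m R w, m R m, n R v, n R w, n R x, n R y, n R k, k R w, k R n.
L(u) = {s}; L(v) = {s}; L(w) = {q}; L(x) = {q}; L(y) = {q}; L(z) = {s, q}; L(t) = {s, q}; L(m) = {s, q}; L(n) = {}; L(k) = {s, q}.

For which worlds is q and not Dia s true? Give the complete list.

k

Let φ = q and not Dia s. Evaluate φ at each world:
  u (successors {u, v, z}): φ is false.
  v (successors {w, t, m}): φ is false.
  w (successors {u, x}): φ is false.
  x (successors {u, x}): φ is false.
  y (successors {u, x, y, z, t, m}): φ is false.
  z (successors {w, t, m}): φ is false.
  t (successors {v, w, y, m, n}): φ is false.
  m (successors {w, m}): φ is false.
  n (successors {v, w, x, y, k}): φ is false.
  k (successors {w, n}): φ is true.
For instance, at t:
  At t: q is true, not Dia s is false, so q and not Dia s is false.
    At t: Dia s is true, so not Dia s is false.
      At t: Dia s requires s at some successor in {v, w, y, m, n}.
        s holds at v, so Dia s is true at t.
Satisfying worlds: {k}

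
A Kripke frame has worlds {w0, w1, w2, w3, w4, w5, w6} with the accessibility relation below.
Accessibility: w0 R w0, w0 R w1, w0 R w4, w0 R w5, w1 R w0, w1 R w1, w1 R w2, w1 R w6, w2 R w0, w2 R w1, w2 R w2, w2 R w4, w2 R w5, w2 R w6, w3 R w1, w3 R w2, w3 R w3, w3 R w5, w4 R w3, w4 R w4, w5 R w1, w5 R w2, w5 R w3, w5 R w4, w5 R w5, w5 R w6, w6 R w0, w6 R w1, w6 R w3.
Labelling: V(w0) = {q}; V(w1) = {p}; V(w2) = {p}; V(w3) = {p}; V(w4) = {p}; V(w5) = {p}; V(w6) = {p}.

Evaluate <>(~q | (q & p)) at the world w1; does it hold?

At w1: <>(~q | (q & p)) requires ~q | (q & p) at some successor in {w0, w1, w2, w6}.
  ~q | (q & p) holds at w1, so <>(~q | (q & p)) is true at w1.

Yes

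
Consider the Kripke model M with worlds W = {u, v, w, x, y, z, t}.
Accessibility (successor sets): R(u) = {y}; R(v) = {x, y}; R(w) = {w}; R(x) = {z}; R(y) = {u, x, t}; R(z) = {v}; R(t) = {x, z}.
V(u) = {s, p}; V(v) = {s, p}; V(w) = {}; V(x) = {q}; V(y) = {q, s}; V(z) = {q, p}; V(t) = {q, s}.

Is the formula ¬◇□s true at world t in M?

At t: ◇□s is true, so ¬◇□s is false.
  At t: ◇□s requires □s at some successor in {x, z}.
    □s holds at z, so ◇□s is true at t.
      At z: □s requires s at every successor {v}.
        At v: s is true.
      So □s is true at z.

No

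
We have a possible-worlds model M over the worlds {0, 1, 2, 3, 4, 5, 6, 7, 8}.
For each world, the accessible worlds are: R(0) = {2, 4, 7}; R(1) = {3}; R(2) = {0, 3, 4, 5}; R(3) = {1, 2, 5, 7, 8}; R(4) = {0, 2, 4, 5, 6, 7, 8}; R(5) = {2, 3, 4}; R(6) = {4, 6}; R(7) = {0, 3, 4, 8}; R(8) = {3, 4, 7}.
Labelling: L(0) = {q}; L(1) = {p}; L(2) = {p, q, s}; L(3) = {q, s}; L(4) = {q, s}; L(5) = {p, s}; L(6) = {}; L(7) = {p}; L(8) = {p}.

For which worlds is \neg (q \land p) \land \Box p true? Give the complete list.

3

Let φ = \neg (q \land p) \land \Box p. Evaluate φ at each world:
  0 (successors {2, 4, 7}): φ is false.
  1 (successors {3}): φ is false.
  2 (successors {0, 3, 4, 5}): φ is false.
  3 (successors {1, 2, 5, 7, 8}): φ is true.
  4 (successors {0, 2, 4, 5, 6, 7, 8}): φ is false.
  5 (successors {2, 3, 4}): φ is false.
  6 (successors {4, 6}): φ is false.
  7 (successors {0, 3, 4, 8}): φ is false.
  8 (successors {3, 4, 7}): φ is false.
For instance, at 7:
  At 7: \neg (q \land p) is true, \Box p is false, so \neg (q \land p) \land \Box p is false.
    At 7: \Box p requires p at every successor {0, 3, 4, 8}.
      p fails at 0, so \Box p is false at 7.
Satisfying worlds: {3}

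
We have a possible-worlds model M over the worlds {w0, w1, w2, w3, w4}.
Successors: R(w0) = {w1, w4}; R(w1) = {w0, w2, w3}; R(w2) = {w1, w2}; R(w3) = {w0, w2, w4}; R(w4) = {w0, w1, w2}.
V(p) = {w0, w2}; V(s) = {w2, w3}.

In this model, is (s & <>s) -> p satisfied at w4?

At w4: s & <>s is false, p is false, so (s & <>s) -> p is true.
  At w4: s is false, <>s is true, so s & <>s is false.
    At w4: <>s requires s at some successor in {w0, w1, w2}.
      s holds at w2, so <>s is true at w4.

Yes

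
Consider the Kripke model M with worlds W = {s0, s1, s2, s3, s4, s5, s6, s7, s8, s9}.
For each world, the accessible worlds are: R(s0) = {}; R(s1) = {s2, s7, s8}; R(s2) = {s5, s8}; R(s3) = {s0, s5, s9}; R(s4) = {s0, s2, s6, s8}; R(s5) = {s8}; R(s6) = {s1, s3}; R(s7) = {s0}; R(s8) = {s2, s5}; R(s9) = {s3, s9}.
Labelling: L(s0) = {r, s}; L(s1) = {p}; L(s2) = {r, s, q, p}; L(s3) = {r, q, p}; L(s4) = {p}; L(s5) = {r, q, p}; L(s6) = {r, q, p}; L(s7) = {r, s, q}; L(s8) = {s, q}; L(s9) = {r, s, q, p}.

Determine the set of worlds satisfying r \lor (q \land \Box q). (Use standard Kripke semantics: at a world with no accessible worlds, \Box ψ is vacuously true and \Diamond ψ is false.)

Let φ = r \lor (q \land \Box q). Evaluate φ at each world:
  s0 (successors ∅): φ is true.
  s1 (successors {s2, s7, s8}): φ is false.
  s2 (successors {s5, s8}): φ is true.
  s3 (successors {s0, s5, s9}): φ is true.
  s4 (successors {s0, s2, s6, s8}): φ is false.
  s5 (successors {s8}): φ is true.
  s6 (successors {s1, s3}): φ is true.
  s7 (successors {s0}): φ is true.
  s8 (successors {s2, s5}): φ is true.
  s9 (successors {s3, s9}): φ is true.
For instance, at s2:
  At s2: r is true, q \land \Box q is true, so r \lor (q \land \Box q) is true.
    At s2: q is true, \Box q is true, so q \land \Box q is true.
      At s2: \Box q requires q at every successor {s5, s8}.
        At s5: q is true.
        At s8: q is true.
      So \Box q is true at s2.
Satisfying worlds: {s0, s2, s3, s5, s6, s7, s8, s9}

s0, s2, s3, s5, s6, s7, s8, s9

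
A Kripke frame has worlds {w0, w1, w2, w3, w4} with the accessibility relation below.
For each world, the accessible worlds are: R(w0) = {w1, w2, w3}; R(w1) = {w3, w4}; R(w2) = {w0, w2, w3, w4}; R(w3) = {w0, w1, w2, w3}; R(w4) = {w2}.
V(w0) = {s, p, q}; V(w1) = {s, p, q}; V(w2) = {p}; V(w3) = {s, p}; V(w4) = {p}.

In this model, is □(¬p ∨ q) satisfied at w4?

No

At w4: □(¬p ∨ q) requires ¬p ∨ q at every successor {w2}.
  ¬p ∨ q fails at w2, so □(¬p ∨ q) is false at w4.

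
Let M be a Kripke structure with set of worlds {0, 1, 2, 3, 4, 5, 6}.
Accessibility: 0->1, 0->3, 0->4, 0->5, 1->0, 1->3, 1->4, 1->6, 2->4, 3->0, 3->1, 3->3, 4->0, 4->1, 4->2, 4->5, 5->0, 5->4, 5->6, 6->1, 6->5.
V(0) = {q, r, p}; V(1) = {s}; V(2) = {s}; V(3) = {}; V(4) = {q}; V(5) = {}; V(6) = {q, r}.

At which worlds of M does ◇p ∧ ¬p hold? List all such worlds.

Let φ = ◇p ∧ ¬p. Evaluate φ at each world:
  0 (successors {1, 3, 4, 5}): φ is false.
  1 (successors {0, 3, 4, 6}): φ is true.
  2 (successors {4}): φ is false.
  3 (successors {0, 1, 3}): φ is true.
  4 (successors {0, 1, 2, 5}): φ is true.
  5 (successors {0, 4, 6}): φ is true.
  6 (successors {1, 5}): φ is false.
For instance, at 6:
  At 6: ◇p is false, ¬p is true, so ◇p ∧ ¬p is false.
    At 6: ◇p requires p at some successor in {1, 5}.
      At 1: p is false.
      At 5: p is false.
    So ◇p is false at 6.
Satisfying worlds: {1, 3, 4, 5}

1, 3, 4, 5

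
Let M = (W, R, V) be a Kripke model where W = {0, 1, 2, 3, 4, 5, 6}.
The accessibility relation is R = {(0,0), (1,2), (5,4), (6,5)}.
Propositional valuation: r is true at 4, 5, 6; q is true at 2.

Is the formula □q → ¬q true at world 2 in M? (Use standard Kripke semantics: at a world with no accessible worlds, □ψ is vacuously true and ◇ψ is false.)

Recall that □ψ holds at a world iff ψ holds at every accessible world, and ◇ψ holds iff ψ holds at some accessible world.
At 2: □q is true, ¬q is false, so □q → ¬q is false.
  At 2: no accessible worlds, so □q holds vacuously.

No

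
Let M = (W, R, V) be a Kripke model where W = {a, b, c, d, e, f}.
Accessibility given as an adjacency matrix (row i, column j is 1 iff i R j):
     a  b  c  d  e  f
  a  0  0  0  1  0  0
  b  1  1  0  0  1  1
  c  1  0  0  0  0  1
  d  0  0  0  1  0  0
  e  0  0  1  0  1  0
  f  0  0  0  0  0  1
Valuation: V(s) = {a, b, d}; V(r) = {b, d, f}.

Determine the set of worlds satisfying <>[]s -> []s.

a, d, e, f

Let φ = <>[]s -> []s. Evaluate φ at each world:
  a (successors {d}): φ is true.
  b (successors {a, b, e, f}): φ is false.
  c (successors {a, f}): φ is false.
  d (successors {d}): φ is true.
  e (successors {c, e}): φ is true.
  f (successors {f}): φ is true.
For instance, at b:
  At b: <>[]s is true, []s is false, so <>[]s -> []s is false.
    At b: <>[]s requires []s at some successor in {a, b, e, f}.
      []s holds at a, so <>[]s is true at b.
    At b: []s requires s at every successor {a, b, e, f}.
      s fails at e, so []s is false at b.
Satisfying worlds: {a, d, e, f}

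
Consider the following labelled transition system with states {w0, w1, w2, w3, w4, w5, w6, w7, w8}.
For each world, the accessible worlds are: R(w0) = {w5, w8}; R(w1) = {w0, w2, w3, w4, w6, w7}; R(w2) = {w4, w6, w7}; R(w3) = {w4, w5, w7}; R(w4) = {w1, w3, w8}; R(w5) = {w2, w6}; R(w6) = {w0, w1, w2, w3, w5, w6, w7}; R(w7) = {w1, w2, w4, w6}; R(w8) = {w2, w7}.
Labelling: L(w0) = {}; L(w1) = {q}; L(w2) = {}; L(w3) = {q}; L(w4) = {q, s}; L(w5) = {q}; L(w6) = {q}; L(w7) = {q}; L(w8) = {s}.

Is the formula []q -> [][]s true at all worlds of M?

No

Let φ = []q -> [][]s. Evaluate φ at each world:
  w0 (successors {w5, w8}): φ is true.
  w1 (successors {w0, w2, w3, w4, w6, w7}): φ is true.
  w2 (successors {w4, w6, w7}): φ is false.
  w3 (successors {w4, w5, w7}): φ is false.
  w4 (successors {w1, w3, w8}): φ is true.
  w5 (successors {w2, w6}): φ is true.
  w6 (successors {w0, w1, w2, w3, w5, w6, w7}): φ is true.
  w7 (successors {w1, w2, w4, w6}): φ is true.
  w8 (successors {w2, w7}): φ is true.
Detail at w2 (counterexample):
  At w2: []q is true, [][]s is false, so []q -> [][]s is false.
    At w2: []q requires q at every successor {w4, w6, w7}.
      At w4: q is true.
      At w6: q is true.
      At w7: q is true.
    So []q is true at w2.
    At w2: [][]s requires []s at every successor {w4, w6, w7}.
      []s fails at w4, so [][]s is false at w2.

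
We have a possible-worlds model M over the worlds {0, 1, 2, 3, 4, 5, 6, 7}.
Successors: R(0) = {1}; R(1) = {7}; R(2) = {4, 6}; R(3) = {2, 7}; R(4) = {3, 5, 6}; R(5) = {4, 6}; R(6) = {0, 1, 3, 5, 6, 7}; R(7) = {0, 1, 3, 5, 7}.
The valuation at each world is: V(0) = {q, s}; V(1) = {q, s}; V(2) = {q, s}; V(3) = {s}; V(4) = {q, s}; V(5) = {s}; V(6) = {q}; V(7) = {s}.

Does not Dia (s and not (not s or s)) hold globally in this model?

Yes

Let φ = not Dia (s and not (not s or s)). Evaluate φ at each world:
  0 (successors {1}): φ is true.
  1 (successors {7}): φ is true.
  2 (successors {4, 6}): φ is true.
  3 (successors {2, 7}): φ is true.
  4 (successors {3, 5, 6}): φ is true.
  5 (successors {4, 6}): φ is true.
  6 (successors {0, 1, 3, 5, 6, 7}): φ is true.
  7 (successors {0, 1, 3, 5, 7}): φ is true.
For instance, at 2:
  At 2: Dia (s and not (not s or s)) is false, so not Dia (s and not (not s or s)) is true.
    At 2: Dia (s and not (not s or s)) requires s and not (not s or s) at some successor in {4, 6}.
      At 4: s and not (not s or s) is false.
      At 6: s and not (not s or s) is false.
    So Dia (s and not (not s or s)) is false at 2.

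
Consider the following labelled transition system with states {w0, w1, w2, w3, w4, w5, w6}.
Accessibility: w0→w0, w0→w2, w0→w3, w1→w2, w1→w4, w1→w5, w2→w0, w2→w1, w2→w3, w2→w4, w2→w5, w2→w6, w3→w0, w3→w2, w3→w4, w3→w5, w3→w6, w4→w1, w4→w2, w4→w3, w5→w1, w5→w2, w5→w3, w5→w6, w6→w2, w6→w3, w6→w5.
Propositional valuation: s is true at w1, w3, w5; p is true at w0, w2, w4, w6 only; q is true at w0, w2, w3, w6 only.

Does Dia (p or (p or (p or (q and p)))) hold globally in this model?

Yes

Let φ = Dia (p or (p or (p or (q and p)))). Evaluate φ at each world:
  w0 (successors {w0, w2, w3}): φ is true.
  w1 (successors {w2, w4, w5}): φ is true.
  w2 (successors {w0, w1, w3, w4, w5, w6}): φ is true.
  w3 (successors {w0, w2, w4, w5, w6}): φ is true.
  w4 (successors {w1, w2, w3}): φ is true.
  w5 (successors {w1, w2, w3, w6}): φ is true.
  w6 (successors {w2, w3, w5}): φ is true.
For instance, at w6:
  At w6: Dia (p or (p or (p or (q and p)))) requires p or (p or (p or (q and p))) at some successor in {w2, w3, w5}.
    p or (p or (p or (q and p))) holds at w2, so Dia (p or (p or (p or (q and p)))) is true at w6.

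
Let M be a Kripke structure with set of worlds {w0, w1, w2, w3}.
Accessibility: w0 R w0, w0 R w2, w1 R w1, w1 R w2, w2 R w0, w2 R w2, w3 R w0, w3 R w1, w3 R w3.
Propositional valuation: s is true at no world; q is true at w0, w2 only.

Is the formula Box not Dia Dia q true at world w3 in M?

No

At w3: Box not Dia Dia q requires not Dia Dia q at every successor {w0, w1, w3}.
  not Dia Dia q fails at w0, so Box not Dia Dia q is false at w3.
    At w0: Dia Dia q is true, so not Dia Dia q is false.
      At w0: Dia Dia q requires Dia q at some successor in {w0, w2}.
        Dia q holds at w0, so Dia Dia q is true at w0.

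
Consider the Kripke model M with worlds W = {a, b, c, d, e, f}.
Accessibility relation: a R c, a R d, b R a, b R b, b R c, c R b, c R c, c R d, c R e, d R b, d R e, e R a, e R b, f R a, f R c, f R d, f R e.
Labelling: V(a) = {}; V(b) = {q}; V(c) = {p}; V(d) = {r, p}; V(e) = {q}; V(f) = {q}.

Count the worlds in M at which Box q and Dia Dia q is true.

Recall that Box ψ holds at a world iff ψ holds at every accessible world, and Dia ψ holds iff ψ holds at some accessible world.
Let φ = Box q and Dia Dia q. Evaluate φ at each world:
  a (successors {c, d}): φ is false.
  b (successors {a, b, c}): φ is false.
  c (successors {b, c, d, e}): φ is false.
  d (successors {b, e}): φ is true.
  e (successors {a, b}): φ is false.
  f (successors {a, c, d, e}): φ is false.
For instance, at d:
  At d: Box q is true, Dia Dia q is true, so Box q and Dia Dia q is true.
    At d: Box q requires q at every successor {b, e}.
      At b: q is true.
      At e: q is true.
    So Box q is true at d.
    At d: Dia Dia q requires Dia q at some successor in {b, e}.
      Dia q holds at b, so Dia Dia q is true at d.
Satisfying worlds: {d}

1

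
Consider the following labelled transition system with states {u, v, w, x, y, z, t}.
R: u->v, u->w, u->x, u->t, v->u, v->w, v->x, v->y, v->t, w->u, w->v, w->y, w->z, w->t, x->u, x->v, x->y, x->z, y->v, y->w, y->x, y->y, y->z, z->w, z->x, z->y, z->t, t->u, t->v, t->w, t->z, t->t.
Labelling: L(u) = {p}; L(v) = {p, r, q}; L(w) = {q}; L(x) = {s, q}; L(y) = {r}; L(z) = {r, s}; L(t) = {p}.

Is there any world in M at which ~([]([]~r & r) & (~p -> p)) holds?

Yes

Let φ = ~([]([]~r & r) & (~p -> p)). Evaluate φ at each world:
  u (successors {v, w, x, t}): φ is true.
  v (successors {u, w, x, y, t}): φ is true.
  w (successors {u, v, y, z, t}): φ is true.
  x (successors {u, v, y, z}): φ is true.
  y (successors {v, w, x, y, z}): φ is true.
  z (successors {w, x, y, t}): φ is true.
  t (successors {u, v, w, z, t}): φ is true.
Detail at u (witness):
  At u: []([]~r & r) & (~p -> p) is false, so ~([]([]~r & r) & (~p -> p)) is true.
    At u: []([]~r & r) is false, ~p -> p is true, so []([]~r & r) & (~p -> p) is false.
      At u: []([]~r & r) requires []~r & r at every successor {v, w, x, t}.
        []~r & r fails at v, so []([]~r & r) is false at u.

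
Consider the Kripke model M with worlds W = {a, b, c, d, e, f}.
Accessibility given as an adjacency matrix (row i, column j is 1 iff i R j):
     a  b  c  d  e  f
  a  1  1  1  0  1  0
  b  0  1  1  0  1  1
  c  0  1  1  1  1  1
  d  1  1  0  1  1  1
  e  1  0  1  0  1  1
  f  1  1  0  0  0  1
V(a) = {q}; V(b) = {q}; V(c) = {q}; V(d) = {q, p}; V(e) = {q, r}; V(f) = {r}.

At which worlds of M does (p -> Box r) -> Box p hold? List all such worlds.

d

Recall that Box ψ holds at a world iff ψ holds at every accessible world, and Dia ψ holds iff ψ holds at some accessible world.
Let φ = (p -> Box r) -> Box p. Evaluate φ at each world:
  a (successors {a, b, c, e}): φ is false.
  b (successors {b, c, e, f}): φ is false.
  c (successors {b, c, d, e, f}): φ is false.
  d (successors {a, b, d, e, f}): φ is true.
  e (successors {a, c, e, f}): φ is false.
  f (successors {a, b, f}): φ is false.
For instance, at a:
  At a: p -> Box r is true, Box p is false, so (p -> Box r) -> Box p is false.
    At a: p is false, Box r is false, so p -> Box r is true.
      At a: Box r requires r at every successor {a, b, c, e}.
        r fails at a, so Box r is false at a.
    At a: Box p requires p at every successor {a, b, c, e}.
      p fails at a, so Box p is false at a.
Satisfying worlds: {d}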